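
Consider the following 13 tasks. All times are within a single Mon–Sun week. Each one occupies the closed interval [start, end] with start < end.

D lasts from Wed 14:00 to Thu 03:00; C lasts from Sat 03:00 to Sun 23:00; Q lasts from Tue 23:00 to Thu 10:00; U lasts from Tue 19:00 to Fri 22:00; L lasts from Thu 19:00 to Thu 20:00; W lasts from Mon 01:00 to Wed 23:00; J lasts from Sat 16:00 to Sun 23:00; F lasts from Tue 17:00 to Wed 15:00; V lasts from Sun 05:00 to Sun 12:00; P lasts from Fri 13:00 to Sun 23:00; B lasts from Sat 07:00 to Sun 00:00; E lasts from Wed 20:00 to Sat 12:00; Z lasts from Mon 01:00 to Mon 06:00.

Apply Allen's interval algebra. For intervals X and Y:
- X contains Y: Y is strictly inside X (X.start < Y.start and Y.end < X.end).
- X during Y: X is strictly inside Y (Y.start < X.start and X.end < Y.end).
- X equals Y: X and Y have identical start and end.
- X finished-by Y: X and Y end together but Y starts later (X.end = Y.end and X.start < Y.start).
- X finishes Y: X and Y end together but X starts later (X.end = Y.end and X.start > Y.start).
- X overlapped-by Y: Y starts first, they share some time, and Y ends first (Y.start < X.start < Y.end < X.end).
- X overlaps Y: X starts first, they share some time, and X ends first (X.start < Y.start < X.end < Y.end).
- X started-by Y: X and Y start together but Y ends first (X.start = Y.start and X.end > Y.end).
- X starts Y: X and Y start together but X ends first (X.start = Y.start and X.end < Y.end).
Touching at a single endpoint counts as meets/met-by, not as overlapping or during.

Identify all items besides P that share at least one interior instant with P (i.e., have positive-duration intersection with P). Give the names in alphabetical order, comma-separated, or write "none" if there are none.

B, C, E, J, U, V

Target P = [Fri 13:00, Sun 23:00].
B [Sat 07:00, Sun 00:00] → during → yes.
C [Sat 03:00, Sun 23:00] → finishes → yes.
D [Wed 14:00, Thu 03:00] → before → no.
E [Wed 20:00, Sat 12:00] → overlaps → yes.
F [Tue 17:00, Wed 15:00] → before → no.
J [Sat 16:00, Sun 23:00] → finishes → yes.
L [Thu 19:00, Thu 20:00] → before → no.
Q [Tue 23:00, Thu 10:00] → before → no.
U [Tue 19:00, Fri 22:00] → overlaps → yes.
V [Sun 05:00, Sun 12:00] → during → yes.
W [Mon 01:00, Wed 23:00] → before → no.
Z [Mon 01:00, Mon 06:00] → before → no.
Result: B, C, E, J, U, V.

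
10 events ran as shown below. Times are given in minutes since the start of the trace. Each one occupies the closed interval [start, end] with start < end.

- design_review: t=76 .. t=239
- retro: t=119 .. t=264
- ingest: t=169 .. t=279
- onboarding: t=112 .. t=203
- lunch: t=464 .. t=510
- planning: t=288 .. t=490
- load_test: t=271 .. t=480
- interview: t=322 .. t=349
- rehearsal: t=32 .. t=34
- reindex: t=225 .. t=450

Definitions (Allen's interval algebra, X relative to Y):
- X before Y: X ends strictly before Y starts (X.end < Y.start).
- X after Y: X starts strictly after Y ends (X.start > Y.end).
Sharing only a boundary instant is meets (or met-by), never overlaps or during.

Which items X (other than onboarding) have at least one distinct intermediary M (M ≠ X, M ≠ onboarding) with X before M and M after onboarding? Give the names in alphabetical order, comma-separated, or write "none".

Target onboarding = [t=112, t=203].
Intermediaries M with M after onboarding: interview, load_test, lunch, planning, reindex.
Via interview — items with X before interview: design_review, ingest, rehearsal, retro.
Via load_test — items with X before load_test: design_review, rehearsal, retro.
Via lunch — items with X before lunch: design_review, ingest, interview, rehearsal, reindex, retro.
Via planning — items with X before planning: design_review, ingest, rehearsal, retro.
Via reindex — items with X before reindex: rehearsal.
Union: design_review, ingest, interview, rehearsal, reindex, retro.

design_review, ingest, interview, rehearsal, reindex, retro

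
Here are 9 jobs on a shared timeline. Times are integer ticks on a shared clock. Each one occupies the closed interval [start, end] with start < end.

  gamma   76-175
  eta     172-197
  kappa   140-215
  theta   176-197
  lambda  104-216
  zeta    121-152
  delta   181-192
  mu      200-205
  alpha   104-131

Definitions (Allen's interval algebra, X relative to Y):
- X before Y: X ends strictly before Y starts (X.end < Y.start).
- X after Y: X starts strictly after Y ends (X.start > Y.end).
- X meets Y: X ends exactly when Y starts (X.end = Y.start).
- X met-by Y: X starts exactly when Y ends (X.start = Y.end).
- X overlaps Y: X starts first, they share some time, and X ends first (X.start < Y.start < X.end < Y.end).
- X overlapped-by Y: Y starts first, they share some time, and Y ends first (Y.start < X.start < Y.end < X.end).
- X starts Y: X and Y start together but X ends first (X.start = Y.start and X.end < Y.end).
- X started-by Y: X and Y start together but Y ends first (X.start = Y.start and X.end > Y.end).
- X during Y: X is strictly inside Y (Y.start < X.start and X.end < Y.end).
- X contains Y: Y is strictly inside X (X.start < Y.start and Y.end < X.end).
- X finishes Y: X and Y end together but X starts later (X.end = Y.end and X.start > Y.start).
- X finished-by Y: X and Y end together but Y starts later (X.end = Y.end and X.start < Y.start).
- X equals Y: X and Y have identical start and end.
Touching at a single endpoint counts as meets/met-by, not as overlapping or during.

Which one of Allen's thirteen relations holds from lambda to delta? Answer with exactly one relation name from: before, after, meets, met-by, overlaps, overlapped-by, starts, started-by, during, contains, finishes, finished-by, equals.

contains

lambda = [104, 216]; delta = [181, 192].
Compare endpoints: lambda.start < delta.start, lambda.start < delta.end, lambda.end > delta.start, lambda.end > delta.end.
That pattern is 'contains'.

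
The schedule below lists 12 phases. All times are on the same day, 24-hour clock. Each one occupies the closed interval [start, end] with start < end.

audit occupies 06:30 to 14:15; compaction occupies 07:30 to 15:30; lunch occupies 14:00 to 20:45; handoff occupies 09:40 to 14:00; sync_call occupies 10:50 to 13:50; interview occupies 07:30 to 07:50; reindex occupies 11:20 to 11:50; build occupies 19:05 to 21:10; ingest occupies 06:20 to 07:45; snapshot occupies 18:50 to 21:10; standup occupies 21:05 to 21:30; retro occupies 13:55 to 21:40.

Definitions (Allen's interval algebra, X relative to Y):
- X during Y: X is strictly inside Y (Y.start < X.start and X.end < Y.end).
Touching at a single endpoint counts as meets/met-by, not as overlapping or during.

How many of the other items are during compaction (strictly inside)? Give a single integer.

Target compaction = [07:30, 15:30].
audit [06:30, 14:15] → overlaps → no.
build [19:05, 21:10] → after → no.
handoff [09:40, 14:00] → during → counts.
ingest [06:20, 07:45] → overlaps → no.
interview [07:30, 07:50] → starts → no.
lunch [14:00, 20:45] → overlapped-by → no.
reindex [11:20, 11:50] → during → counts.
retro [13:55, 21:40] → overlapped-by → no.
snapshot [18:50, 21:10] → after → no.
standup [21:05, 21:30] → after → no.
sync_call [10:50, 13:50] → during → counts.
Total: 3.

3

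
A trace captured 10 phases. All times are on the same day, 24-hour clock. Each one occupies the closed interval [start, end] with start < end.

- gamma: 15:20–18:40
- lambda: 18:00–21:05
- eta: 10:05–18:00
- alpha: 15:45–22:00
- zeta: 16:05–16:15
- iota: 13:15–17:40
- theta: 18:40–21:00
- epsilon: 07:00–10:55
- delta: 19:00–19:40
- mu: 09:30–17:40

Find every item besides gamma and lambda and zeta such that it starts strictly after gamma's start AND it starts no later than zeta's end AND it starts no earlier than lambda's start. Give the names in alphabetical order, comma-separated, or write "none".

Conditions: its start is strictly after gamma's start (X.start > 15:20) AND its start is no later than zeta's end (X.start <= 16:15) AND its start is no earlier than lambda's start (X.start >= 18:00).
alpha: start 15:45 > 15:20? ✓; start 15:45 <= 16:15? ✓; start 15:45 >= 18:00? ✗ → no.
delta: start 19:00 > 15:20? ✓; start 19:00 <= 16:15? ✗; start 19:00 >= 18:00? ✓ → no.
epsilon: start 07:00 > 15:20? ✗; start 07:00 <= 16:15? ✓; start 07:00 >= 18:00? ✗ → no.
eta: start 10:05 > 15:20? ✗; start 10:05 <= 16:15? ✓; start 10:05 >= 18:00? ✗ → no.
iota: start 13:15 > 15:20? ✗; start 13:15 <= 16:15? ✓; start 13:15 >= 18:00? ✗ → no.
mu: start 09:30 > 15:20? ✗; start 09:30 <= 16:15? ✓; start 09:30 >= 18:00? ✗ → no.
theta: start 18:40 > 15:20? ✓; start 18:40 <= 16:15? ✗; start 18:40 >= 18:00? ✓ → no.
Result: none.

none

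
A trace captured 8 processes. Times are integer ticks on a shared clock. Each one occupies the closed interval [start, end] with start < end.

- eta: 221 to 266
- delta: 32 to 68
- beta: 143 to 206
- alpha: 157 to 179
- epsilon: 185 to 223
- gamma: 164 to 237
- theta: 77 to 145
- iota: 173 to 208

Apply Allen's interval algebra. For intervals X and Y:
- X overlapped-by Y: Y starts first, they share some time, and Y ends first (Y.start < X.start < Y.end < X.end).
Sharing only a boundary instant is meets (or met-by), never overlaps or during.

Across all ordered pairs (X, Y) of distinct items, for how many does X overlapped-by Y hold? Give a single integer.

9

Checking all 56 ordered pairs for relation 'overlapped-by'; matching pairs in alphabetical order:
(beta, theta): beta overlapped-by theta ✓
(epsilon, beta): epsilon overlapped-by beta ✓
(epsilon, iota): epsilon overlapped-by iota ✓
(eta, epsilon): eta overlapped-by epsilon ✓
(eta, gamma): eta overlapped-by gamma ✓
(gamma, alpha): gamma overlapped-by alpha ✓
(gamma, beta): gamma overlapped-by beta ✓
(iota, alpha): iota overlapped-by alpha ✓
(iota, beta): iota overlapped-by beta ✓
Count: 9.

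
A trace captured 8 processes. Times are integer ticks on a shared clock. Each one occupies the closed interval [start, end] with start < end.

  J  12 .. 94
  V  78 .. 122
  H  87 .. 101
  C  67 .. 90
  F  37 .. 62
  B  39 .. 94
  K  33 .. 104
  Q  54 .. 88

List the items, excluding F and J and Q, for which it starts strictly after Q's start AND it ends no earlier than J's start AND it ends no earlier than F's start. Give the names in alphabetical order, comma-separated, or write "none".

Conditions: its start is strictly after Q's start (X.start > 54) AND its end is no earlier than J's start (X.end >= 12) AND its end is no earlier than F's start (X.end >= 37).
B: start 39 > 54? ✗; end 94 >= 12? ✓; end 94 >= 37? ✓ → no.
C: start 67 > 54? ✓; end 90 >= 12? ✓; end 90 >= 37? ✓ → yes.
H: start 87 > 54? ✓; end 101 >= 12? ✓; end 101 >= 37? ✓ → yes.
K: start 33 > 54? ✗; end 104 >= 12? ✓; end 104 >= 37? ✓ → no.
V: start 78 > 54? ✓; end 122 >= 12? ✓; end 122 >= 37? ✓ → yes.
Result: C, H, V.

C, H, V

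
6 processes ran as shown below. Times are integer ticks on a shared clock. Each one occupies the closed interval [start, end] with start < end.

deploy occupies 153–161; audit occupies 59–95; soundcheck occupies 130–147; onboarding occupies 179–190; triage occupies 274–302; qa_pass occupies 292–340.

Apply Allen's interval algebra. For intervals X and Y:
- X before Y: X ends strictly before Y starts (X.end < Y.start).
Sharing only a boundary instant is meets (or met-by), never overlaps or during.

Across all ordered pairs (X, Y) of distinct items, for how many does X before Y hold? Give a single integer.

Checking all 30 ordered pairs for relation 'before'; matching pairs in alphabetical order:
(audit, deploy): audit before deploy ✓
(audit, onboarding): audit before onboarding ✓
(audit, qa_pass): audit before qa_pass ✓
(audit, soundcheck): audit before soundcheck ✓
(audit, triage): audit before triage ✓
(deploy, onboarding): deploy before onboarding ✓
(deploy, qa_pass): deploy before qa_pass ✓
(deploy, triage): deploy before triage ✓
(onboarding, qa_pass): onboarding before qa_pass ✓
(onboarding, triage): onboarding before triage ✓
(soundcheck, deploy): soundcheck before deploy ✓
(soundcheck, onboarding): soundcheck before onboarding ✓
(soundcheck, qa_pass): soundcheck before qa_pass ✓
(soundcheck, triage): soundcheck before triage ✓
Count: 14.

14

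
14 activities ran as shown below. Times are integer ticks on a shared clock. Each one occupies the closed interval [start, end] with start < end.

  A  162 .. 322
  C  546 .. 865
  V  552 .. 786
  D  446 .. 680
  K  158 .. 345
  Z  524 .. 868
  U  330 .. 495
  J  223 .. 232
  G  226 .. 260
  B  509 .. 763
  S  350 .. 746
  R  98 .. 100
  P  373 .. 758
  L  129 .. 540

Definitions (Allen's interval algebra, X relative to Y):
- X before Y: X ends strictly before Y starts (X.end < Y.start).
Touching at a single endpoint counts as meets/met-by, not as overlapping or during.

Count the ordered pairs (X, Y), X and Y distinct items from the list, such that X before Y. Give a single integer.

50

Checking all 182 ordered pairs for relation 'before'; matching pairs in alphabetical order:
(A, B): A before B ✓
(A, C): A before C ✓
(A, D): A before D ✓
(A, P): A before P ✓
(A, S): A before S ✓
(A, U): A before U ✓
(A, V): A before V ✓
(A, Z): A before Z ✓
(G, B): G before B ✓
(G, C): G before C ✓
(G, D): G before D ✓
(G, P): G before P ✓
(G, S): G before S ✓
(G, U): G before U ✓
(G, V): G before V ✓
(G, Z): G before Z ✓
(J, B): J before B ✓
(J, C): J before C ✓
(J, D): J before D ✓
(J, P): J before P ✓
(J, S): J before S ✓
(J, U): J before U ✓
(J, V): J before V ✓
(J, Z): J before Z ✓
... plus 26 further pairs not listed.
Count: 50.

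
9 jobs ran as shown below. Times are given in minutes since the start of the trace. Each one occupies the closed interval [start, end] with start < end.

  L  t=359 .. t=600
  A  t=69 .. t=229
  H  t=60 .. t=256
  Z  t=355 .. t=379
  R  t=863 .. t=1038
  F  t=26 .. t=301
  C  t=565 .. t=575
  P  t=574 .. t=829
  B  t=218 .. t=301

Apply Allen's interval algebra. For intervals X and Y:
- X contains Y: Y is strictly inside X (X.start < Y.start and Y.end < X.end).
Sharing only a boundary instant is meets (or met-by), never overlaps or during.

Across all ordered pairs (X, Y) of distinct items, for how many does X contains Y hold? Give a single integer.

Checking all 72 ordered pairs for relation 'contains'; matching pairs in alphabetical order:
(F, A): F contains A ✓
(F, H): F contains H ✓
(H, A): H contains A ✓
(L, C): L contains C ✓
Count: 4.

4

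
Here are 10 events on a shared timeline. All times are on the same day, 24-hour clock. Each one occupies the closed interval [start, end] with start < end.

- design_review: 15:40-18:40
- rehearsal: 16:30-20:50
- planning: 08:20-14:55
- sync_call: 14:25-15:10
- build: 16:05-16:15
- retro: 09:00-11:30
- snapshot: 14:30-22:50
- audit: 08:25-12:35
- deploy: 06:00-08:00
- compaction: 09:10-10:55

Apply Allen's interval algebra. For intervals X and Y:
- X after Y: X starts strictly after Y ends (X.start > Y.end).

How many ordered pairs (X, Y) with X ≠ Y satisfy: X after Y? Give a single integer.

31

Checking all 90 ordered pairs for relation 'after'; matching pairs in alphabetical order:
(audit, deploy): audit after deploy ✓
(build, audit): build after audit ✓
(build, compaction): build after compaction ✓
(build, deploy): build after deploy ✓
(build, planning): build after planning ✓
(build, retro): build after retro ✓
(build, sync_call): build after sync_call ✓
(compaction, deploy): compaction after deploy ✓
(design_review, audit): design_review after audit ✓
(design_review, compaction): design_review after compaction ✓
(design_review, deploy): design_review after deploy ✓
(design_review, planning): design_review after planning ✓
(design_review, retro): design_review after retro ✓
(design_review, sync_call): design_review after sync_call ✓
(planning, deploy): planning after deploy ✓
(rehearsal, audit): rehearsal after audit ✓
(rehearsal, build): rehearsal after build ✓
(rehearsal, compaction): rehearsal after compaction ✓
(rehearsal, deploy): rehearsal after deploy ✓
(rehearsal, planning): rehearsal after planning ✓
(rehearsal, retro): rehearsal after retro ✓
(rehearsal, sync_call): rehearsal after sync_call ✓
(retro, deploy): retro after deploy ✓
(snapshot, audit): snapshot after audit ✓
... plus 7 further pairs not listed.
Count: 31.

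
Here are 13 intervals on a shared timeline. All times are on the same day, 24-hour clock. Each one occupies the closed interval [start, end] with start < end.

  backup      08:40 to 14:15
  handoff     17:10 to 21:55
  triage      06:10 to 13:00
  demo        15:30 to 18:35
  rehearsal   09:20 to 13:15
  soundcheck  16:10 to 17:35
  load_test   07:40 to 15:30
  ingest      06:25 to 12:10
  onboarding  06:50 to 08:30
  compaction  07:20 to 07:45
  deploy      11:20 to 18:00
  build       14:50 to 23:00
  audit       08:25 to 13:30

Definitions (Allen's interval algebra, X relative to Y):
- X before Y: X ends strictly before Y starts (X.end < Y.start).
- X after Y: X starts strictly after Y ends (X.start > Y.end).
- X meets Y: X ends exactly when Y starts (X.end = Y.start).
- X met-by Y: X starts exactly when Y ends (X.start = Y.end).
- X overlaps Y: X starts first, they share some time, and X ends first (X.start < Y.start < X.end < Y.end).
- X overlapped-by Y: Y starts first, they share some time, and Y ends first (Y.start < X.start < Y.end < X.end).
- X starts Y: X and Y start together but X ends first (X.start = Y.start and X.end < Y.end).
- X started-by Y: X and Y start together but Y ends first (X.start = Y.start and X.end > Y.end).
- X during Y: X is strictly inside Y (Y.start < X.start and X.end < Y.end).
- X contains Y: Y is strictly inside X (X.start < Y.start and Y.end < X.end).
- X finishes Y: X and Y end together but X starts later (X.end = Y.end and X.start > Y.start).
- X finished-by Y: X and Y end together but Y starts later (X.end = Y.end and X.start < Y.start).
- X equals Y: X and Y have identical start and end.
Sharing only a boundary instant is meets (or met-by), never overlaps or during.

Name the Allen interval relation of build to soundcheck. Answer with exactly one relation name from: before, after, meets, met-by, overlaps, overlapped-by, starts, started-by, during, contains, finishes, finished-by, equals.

build = [14:50, 23:00]; soundcheck = [16:10, 17:35].
Compare endpoints: build.start < soundcheck.start, build.start < soundcheck.end, build.end > soundcheck.start, build.end > soundcheck.end.
That pattern is 'contains'.

contains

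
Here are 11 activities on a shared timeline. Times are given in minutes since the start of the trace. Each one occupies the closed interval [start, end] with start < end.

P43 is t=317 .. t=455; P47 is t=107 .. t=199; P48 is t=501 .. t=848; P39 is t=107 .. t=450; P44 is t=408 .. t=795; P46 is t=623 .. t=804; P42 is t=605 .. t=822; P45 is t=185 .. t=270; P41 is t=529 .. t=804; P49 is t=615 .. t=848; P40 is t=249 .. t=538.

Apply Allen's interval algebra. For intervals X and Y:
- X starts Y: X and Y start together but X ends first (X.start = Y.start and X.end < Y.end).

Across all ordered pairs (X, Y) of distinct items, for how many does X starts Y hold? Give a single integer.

Checking all 110 ordered pairs for relation 'starts'; matching pairs in alphabetical order:
(P47, P39): P47 starts P39 ✓
Count: 1.

1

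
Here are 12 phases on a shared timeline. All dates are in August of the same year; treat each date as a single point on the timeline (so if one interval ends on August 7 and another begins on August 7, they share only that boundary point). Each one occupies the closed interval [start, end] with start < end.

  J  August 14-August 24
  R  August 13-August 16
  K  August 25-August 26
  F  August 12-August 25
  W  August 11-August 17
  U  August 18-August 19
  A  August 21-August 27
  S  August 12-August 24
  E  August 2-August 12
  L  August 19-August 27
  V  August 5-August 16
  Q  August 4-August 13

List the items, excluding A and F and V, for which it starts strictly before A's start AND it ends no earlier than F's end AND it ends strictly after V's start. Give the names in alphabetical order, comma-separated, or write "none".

L

Conditions: its start is strictly before A's start (X.start < August 21) AND its end is no earlier than F's end (X.end >= August 25) AND its end is strictly after V's start (X.end > August 5).
E: start August 2 < August 21? ✓; end August 12 >= August 25? ✗; end August 12 > August 5? ✓ → no.
J: start August 14 < August 21? ✓; end August 24 >= August 25? ✗; end August 24 > August 5? ✓ → no.
K: start August 25 < August 21? ✗; end August 26 >= August 25? ✓; end August 26 > August 5? ✓ → no.
L: start August 19 < August 21? ✓; end August 27 >= August 25? ✓; end August 27 > August 5? ✓ → yes.
Q: start August 4 < August 21? ✓; end August 13 >= August 25? ✗; end August 13 > August 5? ✓ → no.
R: start August 13 < August 21? ✓; end August 16 >= August 25? ✗; end August 16 > August 5? ✓ → no.
S: start August 12 < August 21? ✓; end August 24 >= August 25? ✗; end August 24 > August 5? ✓ → no.
U: start August 18 < August 21? ✓; end August 19 >= August 25? ✗; end August 19 > August 5? ✓ → no.
W: start August 11 < August 21? ✓; end August 17 >= August 25? ✗; end August 17 > August 5? ✓ → no.
Result: L.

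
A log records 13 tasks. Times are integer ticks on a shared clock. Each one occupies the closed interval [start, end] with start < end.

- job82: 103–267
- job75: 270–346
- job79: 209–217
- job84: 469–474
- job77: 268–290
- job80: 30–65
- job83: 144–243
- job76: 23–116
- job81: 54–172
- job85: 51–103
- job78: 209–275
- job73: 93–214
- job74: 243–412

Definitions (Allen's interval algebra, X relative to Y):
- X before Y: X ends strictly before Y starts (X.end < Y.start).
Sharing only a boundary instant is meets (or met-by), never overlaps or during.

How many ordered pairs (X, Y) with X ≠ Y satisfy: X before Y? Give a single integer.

47

Checking all 156 ordered pairs for relation 'before'; matching pairs in alphabetical order:
(job73, job74): job73 before job74 ✓
(job73, job75): job73 before job75 ✓
(job73, job77): job73 before job77 ✓
(job73, job84): job73 before job84 ✓
(job74, job84): job74 before job84 ✓
(job75, job84): job75 before job84 ✓
(job76, job74): job76 before job74 ✓
(job76, job75): job76 before job75 ✓
(job76, job77): job76 before job77 ✓
(job76, job78): job76 before job78 ✓
(job76, job79): job76 before job79 ✓
(job76, job83): job76 before job83 ✓
(job76, job84): job76 before job84 ✓
(job77, job84): job77 before job84 ✓
(job78, job84): job78 before job84 ✓
(job79, job74): job79 before job74 ✓
(job79, job75): job79 before job75 ✓
(job79, job77): job79 before job77 ✓
(job79, job84): job79 before job84 ✓
(job80, job73): job80 before job73 ✓
(job80, job74): job80 before job74 ✓
(job80, job75): job80 before job75 ✓
(job80, job77): job80 before job77 ✓
(job80, job78): job80 before job78 ✓
... plus 23 further pairs not listed.
Count: 47.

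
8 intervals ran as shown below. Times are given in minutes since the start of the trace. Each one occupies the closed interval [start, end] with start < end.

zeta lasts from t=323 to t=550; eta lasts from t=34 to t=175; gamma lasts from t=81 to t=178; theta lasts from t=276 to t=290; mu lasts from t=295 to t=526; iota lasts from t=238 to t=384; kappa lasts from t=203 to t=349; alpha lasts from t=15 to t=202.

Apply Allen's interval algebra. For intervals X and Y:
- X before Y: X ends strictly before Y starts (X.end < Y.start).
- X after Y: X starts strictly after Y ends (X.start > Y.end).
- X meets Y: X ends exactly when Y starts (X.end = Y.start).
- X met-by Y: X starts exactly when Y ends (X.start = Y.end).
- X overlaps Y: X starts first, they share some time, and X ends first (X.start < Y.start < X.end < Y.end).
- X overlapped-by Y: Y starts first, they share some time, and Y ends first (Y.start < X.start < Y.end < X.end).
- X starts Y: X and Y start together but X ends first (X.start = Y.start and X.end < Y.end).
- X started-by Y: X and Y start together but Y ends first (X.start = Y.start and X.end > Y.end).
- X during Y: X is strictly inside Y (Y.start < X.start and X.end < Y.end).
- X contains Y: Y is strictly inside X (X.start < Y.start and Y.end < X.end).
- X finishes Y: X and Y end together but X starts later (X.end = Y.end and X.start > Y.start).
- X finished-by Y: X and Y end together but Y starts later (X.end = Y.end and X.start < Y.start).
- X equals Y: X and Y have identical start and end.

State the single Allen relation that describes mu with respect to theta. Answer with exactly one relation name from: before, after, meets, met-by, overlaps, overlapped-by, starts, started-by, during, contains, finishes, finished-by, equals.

after

mu = [t=295, t=526]; theta = [t=276, t=290].
Compare endpoints: mu.start > theta.start, mu.start > theta.end, mu.end > theta.start, mu.end > theta.end.
That pattern is 'after'.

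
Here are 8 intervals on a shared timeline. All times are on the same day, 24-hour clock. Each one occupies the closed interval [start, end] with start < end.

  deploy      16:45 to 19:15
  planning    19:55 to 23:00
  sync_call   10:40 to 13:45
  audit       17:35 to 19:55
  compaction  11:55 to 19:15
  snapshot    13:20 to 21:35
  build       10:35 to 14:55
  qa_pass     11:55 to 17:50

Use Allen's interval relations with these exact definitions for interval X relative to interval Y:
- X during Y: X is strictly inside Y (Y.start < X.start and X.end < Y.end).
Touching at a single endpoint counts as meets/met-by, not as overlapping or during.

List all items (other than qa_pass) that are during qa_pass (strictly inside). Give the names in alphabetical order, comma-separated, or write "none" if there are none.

none

Target qa_pass = [11:55, 17:50].
audit [17:35, 19:55] → overlapped-by → no.
build [10:35, 14:55] → overlaps → no.
compaction [11:55, 19:15] → started-by → no.
deploy [16:45, 19:15] → overlapped-by → no.
planning [19:55, 23:00] → after → no.
snapshot [13:20, 21:35] → overlapped-by → no.
sync_call [10:40, 13:45] → overlaps → no.
Result: none.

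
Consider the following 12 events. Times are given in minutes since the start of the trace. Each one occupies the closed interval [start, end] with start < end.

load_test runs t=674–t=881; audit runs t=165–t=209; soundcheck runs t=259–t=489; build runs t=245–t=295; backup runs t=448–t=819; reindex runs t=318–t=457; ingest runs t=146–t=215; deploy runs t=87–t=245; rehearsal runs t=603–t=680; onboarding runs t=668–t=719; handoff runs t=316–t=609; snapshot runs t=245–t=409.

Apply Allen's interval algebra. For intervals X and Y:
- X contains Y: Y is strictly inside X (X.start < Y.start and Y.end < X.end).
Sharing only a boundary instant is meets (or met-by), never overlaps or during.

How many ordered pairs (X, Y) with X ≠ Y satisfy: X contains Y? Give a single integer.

7

Checking all 132 ordered pairs for relation 'contains'; matching pairs in alphabetical order:
(backup, onboarding): backup contains onboarding ✓
(backup, rehearsal): backup contains rehearsal ✓
(deploy, audit): deploy contains audit ✓
(deploy, ingest): deploy contains ingest ✓
(handoff, reindex): handoff contains reindex ✓
(ingest, audit): ingest contains audit ✓
(soundcheck, reindex): soundcheck contains reindex ✓
Count: 7.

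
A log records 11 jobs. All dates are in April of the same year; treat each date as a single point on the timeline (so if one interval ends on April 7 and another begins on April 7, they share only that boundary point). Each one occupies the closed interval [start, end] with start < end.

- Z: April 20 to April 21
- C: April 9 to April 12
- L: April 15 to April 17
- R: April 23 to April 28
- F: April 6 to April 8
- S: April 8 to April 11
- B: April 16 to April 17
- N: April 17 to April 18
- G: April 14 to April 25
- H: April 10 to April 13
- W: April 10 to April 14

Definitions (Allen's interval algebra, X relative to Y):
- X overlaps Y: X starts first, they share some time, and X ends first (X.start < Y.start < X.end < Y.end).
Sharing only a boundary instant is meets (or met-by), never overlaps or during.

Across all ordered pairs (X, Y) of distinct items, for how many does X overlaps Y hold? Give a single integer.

Checking all 110 ordered pairs for relation 'overlaps'; matching pairs in alphabetical order:
(C, H): C overlaps H ✓
(C, W): C overlaps W ✓
(G, R): G overlaps R ✓
(S, C): S overlaps C ✓
(S, H): S overlaps H ✓
(S, W): S overlaps W ✓
Count: 6.

6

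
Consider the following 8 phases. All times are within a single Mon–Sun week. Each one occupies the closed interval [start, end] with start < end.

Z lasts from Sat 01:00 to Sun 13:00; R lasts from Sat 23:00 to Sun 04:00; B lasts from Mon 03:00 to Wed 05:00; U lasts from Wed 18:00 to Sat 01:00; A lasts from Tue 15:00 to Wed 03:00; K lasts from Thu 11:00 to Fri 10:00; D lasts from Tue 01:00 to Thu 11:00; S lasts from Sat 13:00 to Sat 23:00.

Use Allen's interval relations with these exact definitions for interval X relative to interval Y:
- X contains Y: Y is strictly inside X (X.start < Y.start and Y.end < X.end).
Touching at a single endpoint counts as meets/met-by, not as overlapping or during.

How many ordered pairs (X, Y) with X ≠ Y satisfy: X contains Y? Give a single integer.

Checking all 56 ordered pairs for relation 'contains'; matching pairs in alphabetical order:
(B, A): B contains A ✓
(D, A): D contains A ✓
(U, K): U contains K ✓
(Z, R): Z contains R ✓
(Z, S): Z contains S ✓
Count: 5.

5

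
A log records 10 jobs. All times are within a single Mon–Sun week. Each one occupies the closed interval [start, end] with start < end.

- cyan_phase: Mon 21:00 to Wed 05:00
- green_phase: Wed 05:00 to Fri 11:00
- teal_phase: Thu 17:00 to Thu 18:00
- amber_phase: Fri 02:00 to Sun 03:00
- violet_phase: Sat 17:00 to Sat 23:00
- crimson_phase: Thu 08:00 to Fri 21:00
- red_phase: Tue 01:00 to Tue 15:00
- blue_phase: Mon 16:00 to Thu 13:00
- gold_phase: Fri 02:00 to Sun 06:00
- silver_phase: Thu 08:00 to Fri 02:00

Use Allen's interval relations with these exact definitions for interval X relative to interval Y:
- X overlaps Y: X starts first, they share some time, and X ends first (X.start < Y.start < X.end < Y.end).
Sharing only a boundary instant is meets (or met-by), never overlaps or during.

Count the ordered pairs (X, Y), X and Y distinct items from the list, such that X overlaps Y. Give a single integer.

Checking all 90 ordered pairs for relation 'overlaps'; matching pairs in alphabetical order:
(blue_phase, crimson_phase): blue_phase overlaps crimson_phase ✓
(blue_phase, green_phase): blue_phase overlaps green_phase ✓
(blue_phase, silver_phase): blue_phase overlaps silver_phase ✓
(crimson_phase, amber_phase): crimson_phase overlaps amber_phase ✓
(crimson_phase, gold_phase): crimson_phase overlaps gold_phase ✓
(green_phase, amber_phase): green_phase overlaps amber_phase ✓
(green_phase, crimson_phase): green_phase overlaps crimson_phase ✓
(green_phase, gold_phase): green_phase overlaps gold_phase ✓
Count: 8.

8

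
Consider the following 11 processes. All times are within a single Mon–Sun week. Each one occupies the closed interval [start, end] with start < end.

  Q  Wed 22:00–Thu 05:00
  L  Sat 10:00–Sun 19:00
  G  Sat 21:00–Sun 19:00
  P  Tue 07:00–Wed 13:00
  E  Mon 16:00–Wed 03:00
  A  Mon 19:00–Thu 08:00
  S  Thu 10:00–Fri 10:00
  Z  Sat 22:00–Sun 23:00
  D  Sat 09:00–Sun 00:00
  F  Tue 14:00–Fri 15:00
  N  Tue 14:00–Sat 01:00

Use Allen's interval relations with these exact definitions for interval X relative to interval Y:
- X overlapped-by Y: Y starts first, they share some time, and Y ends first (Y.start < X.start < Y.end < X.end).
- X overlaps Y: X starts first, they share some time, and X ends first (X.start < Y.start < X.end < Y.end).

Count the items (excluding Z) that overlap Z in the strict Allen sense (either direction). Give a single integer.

Target Z = [Sat 22:00, Sun 23:00].
A [Mon 19:00, Thu 08:00] → before → no.
D [Sat 09:00, Sun 00:00] → overlaps → counts.
E [Mon 16:00, Wed 03:00] → before → no.
F [Tue 14:00, Fri 15:00] → before → no.
G [Sat 21:00, Sun 19:00] → overlaps → counts.
L [Sat 10:00, Sun 19:00] → overlaps → counts.
N [Tue 14:00, Sat 01:00] → before → no.
P [Tue 07:00, Wed 13:00] → before → no.
Q [Wed 22:00, Thu 05:00] → before → no.
S [Thu 10:00, Fri 10:00] → before → no.
Total: 3.

3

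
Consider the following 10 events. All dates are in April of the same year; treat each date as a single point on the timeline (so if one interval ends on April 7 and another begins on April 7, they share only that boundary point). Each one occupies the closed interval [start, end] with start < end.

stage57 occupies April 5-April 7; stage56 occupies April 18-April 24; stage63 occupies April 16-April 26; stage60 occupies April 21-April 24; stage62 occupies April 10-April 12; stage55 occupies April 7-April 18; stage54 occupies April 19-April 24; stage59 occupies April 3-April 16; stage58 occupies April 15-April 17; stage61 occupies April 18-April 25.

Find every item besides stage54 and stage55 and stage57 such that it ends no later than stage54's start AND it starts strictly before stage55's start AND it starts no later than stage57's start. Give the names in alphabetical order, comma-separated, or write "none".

Conditions: its end is no later than stage54's start (X.end <= April 19) AND its start is strictly before stage55's start (X.start < April 7) AND its start is no later than stage57's start (X.start <= April 5).
stage56: end April 24 <= April 19? ✗; start April 18 < April 7? ✗; start April 18 <= April 5? ✗ → no.
stage58: end April 17 <= April 19? ✓; start April 15 < April 7? ✗; start April 15 <= April 5? ✗ → no.
stage59: end April 16 <= April 19? ✓; start April 3 < April 7? ✓; start April 3 <= April 5? ✓ → yes.
stage60: end April 24 <= April 19? ✗; start April 21 < April 7? ✗; start April 21 <= April 5? ✗ → no.
stage61: end April 25 <= April 19? ✗; start April 18 < April 7? ✗; start April 18 <= April 5? ✗ → no.
stage62: end April 12 <= April 19? ✓; start April 10 < April 7? ✗; start April 10 <= April 5? ✗ → no.
stage63: end April 26 <= April 19? ✗; start April 16 < April 7? ✗; start April 16 <= April 5? ✗ → no.
Result: stage59.

stage59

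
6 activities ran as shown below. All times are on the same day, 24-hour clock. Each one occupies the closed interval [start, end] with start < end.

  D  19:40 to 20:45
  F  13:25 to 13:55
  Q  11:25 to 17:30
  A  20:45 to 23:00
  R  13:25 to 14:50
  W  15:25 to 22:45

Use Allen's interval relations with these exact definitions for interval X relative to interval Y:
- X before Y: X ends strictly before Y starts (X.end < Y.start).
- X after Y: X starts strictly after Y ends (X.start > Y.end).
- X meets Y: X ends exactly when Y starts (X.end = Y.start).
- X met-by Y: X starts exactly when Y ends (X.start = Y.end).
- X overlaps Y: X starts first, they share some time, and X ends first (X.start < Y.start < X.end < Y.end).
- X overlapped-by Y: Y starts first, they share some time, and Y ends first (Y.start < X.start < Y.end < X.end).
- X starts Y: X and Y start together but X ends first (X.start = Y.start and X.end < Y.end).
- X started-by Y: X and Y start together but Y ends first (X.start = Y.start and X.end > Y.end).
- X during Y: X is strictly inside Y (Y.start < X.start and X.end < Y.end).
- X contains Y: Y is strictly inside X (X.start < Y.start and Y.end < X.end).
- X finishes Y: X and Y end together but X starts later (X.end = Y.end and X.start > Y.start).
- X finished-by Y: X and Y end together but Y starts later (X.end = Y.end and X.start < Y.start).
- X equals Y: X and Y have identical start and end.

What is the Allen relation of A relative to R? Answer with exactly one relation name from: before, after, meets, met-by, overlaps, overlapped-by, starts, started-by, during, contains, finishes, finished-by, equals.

after

A = [20:45, 23:00]; R = [13:25, 14:50].
Compare endpoints: A.start > R.start, A.start > R.end, A.end > R.start, A.end > R.end.
That pattern is 'after'.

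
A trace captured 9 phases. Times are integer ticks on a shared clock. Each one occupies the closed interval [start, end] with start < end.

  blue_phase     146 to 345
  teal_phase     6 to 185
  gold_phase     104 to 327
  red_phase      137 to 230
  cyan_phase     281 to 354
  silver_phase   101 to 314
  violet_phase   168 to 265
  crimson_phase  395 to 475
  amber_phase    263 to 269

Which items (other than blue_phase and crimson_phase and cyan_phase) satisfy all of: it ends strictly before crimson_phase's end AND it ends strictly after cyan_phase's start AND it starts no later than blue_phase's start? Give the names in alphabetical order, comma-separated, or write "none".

gold_phase, silver_phase

Conditions: its end is strictly before crimson_phase's end (X.end < 475) AND its end is strictly after cyan_phase's start (X.end > 281) AND its start is no later than blue_phase's start (X.start <= 146).
amber_phase: end 269 < 475? ✓; end 269 > 281? ✗; start 263 <= 146? ✗ → no.
gold_phase: end 327 < 475? ✓; end 327 > 281? ✓; start 104 <= 146? ✓ → yes.
red_phase: end 230 < 475? ✓; end 230 > 281? ✗; start 137 <= 146? ✓ → no.
silver_phase: end 314 < 475? ✓; end 314 > 281? ✓; start 101 <= 146? ✓ → yes.
teal_phase: end 185 < 475? ✓; end 185 > 281? ✗; start 6 <= 146? ✓ → no.
violet_phase: end 265 < 475? ✓; end 265 > 281? ✗; start 168 <= 146? ✗ → no.
Result: gold_phase, silver_phase.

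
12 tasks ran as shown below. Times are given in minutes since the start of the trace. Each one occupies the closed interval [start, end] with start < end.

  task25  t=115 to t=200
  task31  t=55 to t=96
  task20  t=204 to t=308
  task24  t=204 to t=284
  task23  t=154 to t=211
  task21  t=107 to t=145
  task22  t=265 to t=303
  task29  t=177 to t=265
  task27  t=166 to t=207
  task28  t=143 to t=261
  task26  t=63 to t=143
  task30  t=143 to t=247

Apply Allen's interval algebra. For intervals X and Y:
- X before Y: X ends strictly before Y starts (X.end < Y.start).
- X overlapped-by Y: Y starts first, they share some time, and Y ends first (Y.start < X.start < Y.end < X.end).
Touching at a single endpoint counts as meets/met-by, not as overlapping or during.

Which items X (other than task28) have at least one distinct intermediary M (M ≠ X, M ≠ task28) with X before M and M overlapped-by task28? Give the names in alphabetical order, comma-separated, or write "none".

Target task28 = [t=143, t=261].
Intermediaries M with M overlapped-by task28: task20, task24, task29.
Via task20 — items with X before task20: task21, task25, task26, task31.
Via task24 — items with X before task24: task21, task25, task26, task31.
Via task29 — items with X before task29: task21, task26, task31.
Union: task21, task25, task26, task31.

task21, task25, task26, task31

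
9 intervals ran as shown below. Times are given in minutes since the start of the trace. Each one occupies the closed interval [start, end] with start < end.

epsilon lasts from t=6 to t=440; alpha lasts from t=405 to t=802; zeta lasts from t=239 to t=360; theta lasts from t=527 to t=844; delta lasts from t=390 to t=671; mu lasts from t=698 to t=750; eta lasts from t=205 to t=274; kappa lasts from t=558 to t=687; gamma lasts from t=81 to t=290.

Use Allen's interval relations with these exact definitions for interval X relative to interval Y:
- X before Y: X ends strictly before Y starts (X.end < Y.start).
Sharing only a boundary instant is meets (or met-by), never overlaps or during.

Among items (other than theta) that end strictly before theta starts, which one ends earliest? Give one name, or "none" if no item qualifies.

Target theta = [t=527, t=844].
alpha [t=405, t=802] → overlaps → excluded.
delta [t=390, t=671] → overlaps → excluded.
epsilon [t=6, t=440] → before → candidate.
eta [t=205, t=274] → before → candidate.
gamma [t=81, t=290] → before → candidate.
kappa [t=558, t=687] → during → excluded.
mu [t=698, t=750] → during → excluded.
zeta [t=239, t=360] → before → candidate.
Among candidates, earliest end is t=274 → eta.

eta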